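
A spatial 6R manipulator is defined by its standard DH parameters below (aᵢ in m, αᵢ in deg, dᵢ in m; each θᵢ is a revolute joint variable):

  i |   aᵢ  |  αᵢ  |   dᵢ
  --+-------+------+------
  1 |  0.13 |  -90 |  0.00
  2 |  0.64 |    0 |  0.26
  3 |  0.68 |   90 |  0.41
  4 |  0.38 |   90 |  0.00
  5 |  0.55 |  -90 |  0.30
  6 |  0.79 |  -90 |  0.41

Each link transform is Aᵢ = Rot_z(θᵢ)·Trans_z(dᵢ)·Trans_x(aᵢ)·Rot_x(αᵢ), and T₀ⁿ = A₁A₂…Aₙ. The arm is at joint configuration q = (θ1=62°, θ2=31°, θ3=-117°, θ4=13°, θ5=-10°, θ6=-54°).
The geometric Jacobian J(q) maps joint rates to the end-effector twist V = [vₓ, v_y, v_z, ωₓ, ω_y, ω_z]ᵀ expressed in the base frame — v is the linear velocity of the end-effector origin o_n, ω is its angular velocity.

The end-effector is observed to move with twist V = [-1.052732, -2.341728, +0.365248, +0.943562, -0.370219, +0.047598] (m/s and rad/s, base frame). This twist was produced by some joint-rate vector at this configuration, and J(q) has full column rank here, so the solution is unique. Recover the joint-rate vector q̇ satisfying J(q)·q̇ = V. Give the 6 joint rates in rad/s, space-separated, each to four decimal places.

o_n = [0.2158, 0.5787, 1.9849]
J₁: ẑ×o_n = [-0.5787, 0.2158, 0.0000], ω = ẑ
J2: z=[-0.8829, 0.4695, 0.0000] o=[0.0610, 0.1148, 0.0000] → [0.9318, 1.7525, -0.4822, -0.8829, 0.4695, 0.0000]
J3: z=[-0.8829, 0.4695, 0.0000] o=[0.0890, 0.7212, -0.3296] → [1.0866, 2.0436, 0.0663, -0.8829, 0.4695, 0.0000]
J4: z=[-0.4683, -0.8808, 0.0698] o=[-0.2507, 0.9556, 0.3487] → [-1.4148, 0.7988, 0.5874, -0.4683, -0.8808, 0.0698]
J5: z=[0.8677, -0.4436, 0.2244] o=[-0.3141, 1.0185, 0.7181] → [-0.4632, -0.9803, -0.1466, 0.8677, -0.4436, 0.2244]
J6: z=[-0.4902, -0.8387, 0.2375] o=[-0.0993, 1.0593, 1.3052] → [-0.4559, 0.4080, 0.4998, -0.4902, -0.8387, 0.2375]
q̇ = J⁺·V = [0.1390, -0.8660, -0.5610, -0.1990, -0.4280, 0.0780]

0.1390 -0.8660 -0.5610 -0.1990 -0.4280 0.0780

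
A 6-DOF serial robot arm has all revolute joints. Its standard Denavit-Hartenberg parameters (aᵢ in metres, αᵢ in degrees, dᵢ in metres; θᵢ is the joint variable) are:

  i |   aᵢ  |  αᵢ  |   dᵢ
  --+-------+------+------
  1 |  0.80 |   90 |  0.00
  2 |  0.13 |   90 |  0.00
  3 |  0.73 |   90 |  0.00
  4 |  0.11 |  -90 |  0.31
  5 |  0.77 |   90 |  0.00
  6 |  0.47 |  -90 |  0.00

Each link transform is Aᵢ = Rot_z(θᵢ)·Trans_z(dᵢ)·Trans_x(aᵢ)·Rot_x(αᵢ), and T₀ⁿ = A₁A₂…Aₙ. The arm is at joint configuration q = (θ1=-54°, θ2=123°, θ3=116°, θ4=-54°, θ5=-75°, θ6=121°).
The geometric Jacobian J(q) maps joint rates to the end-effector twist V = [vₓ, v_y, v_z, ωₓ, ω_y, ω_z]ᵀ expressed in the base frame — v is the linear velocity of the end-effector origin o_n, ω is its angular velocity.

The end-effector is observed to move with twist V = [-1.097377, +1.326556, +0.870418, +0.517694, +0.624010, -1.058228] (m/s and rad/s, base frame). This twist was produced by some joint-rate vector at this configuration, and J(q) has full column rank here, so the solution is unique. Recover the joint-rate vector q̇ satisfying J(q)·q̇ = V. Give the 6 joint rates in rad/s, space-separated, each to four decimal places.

o_n = [-0.7844, -1.3682, 0.3059]
J₁: ẑ×o_n = [1.3682, -0.7844, 0.0000], ω = ẑ
J2: z=[-0.8090, -0.5878, 0.0000] o=[0.4702, -0.6472, 0.0000] → [-0.1798, 0.2475, -0.1542, -0.8090, -0.5878, 0.0000]
J3: z=[0.4930, -0.6785, 0.5446] o=[0.4286, -0.5899, 0.1090] → [0.2903, -0.7577, -1.2067, 0.4930, -0.6785, 0.5446]
J4: z=[-0.6424, 0.1384, 0.7538] o=[0.0002, -1.1166, -0.1594] → [0.2540, -0.2926, 0.2702, -0.6424, 0.1384, 0.7538]
J5: z=[-0.1850, -0.9825, 0.0227] o=[-0.2807, -1.0600, 0.0021] → [-0.2915, 0.0448, -0.4379, -0.1850, -0.9825, 0.0227]
J6: z=[0.5521, -0.0848, 0.8294] o=[-0.9067, -0.9322, 0.4318] → [0.3723, 0.1710, -0.2303, 0.5521, -0.0848, 0.8294]
q̇ = J⁺·V = [-0.6980, -0.5850, -0.9300, -0.3990, 0.2550, 0.5320]

-0.6980 -0.5850 -0.9300 -0.3990 0.2550 0.5320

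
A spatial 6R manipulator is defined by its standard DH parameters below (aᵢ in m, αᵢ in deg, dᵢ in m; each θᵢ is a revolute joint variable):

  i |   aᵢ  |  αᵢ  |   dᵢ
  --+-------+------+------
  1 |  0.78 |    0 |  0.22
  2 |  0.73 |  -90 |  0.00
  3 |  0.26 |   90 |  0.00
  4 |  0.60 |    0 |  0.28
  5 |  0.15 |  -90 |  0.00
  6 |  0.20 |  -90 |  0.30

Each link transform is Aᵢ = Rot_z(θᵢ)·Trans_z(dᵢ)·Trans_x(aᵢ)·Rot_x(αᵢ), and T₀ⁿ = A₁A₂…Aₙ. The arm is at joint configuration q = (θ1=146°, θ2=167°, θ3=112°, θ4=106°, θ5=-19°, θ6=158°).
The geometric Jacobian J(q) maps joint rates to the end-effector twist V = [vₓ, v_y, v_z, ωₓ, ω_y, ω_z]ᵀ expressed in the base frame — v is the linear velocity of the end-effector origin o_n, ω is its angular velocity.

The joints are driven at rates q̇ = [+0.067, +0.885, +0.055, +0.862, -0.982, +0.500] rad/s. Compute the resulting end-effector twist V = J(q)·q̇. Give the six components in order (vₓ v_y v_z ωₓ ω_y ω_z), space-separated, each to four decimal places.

o_n = [0.4411, 0.0865, 0.3349]
J₁: ẑ×o_n = [-0.0865, 0.4411, 0.0000], ω = ẑ
J2: z=[0.0000, 0.0000, 1.0000] o=[-0.6466, 0.4362, 0.2200] → [0.3497, 1.0878, -0.0000, 0.0000, 0.0000, 1.0000]
J3: z=[0.7314, 0.6820, 0.0000] o=[-0.1488, -0.0977, 0.2200] → [0.0784, -0.0841, -0.2676, 0.7314, 0.6820, 0.0000]
J4: z=[0.6323, -0.6781, -0.3746] o=[-0.2152, -0.0265, -0.0211] → [-0.1991, -0.4710, 0.5165, 0.6323, -0.6781, -0.3746]
J5: z=[0.6323, -0.6781, -0.3746] o=[0.4259, 0.1317, 0.0274] → [-0.2255, -0.2002, -0.0183, 0.6323, -0.6781, -0.3746]
J6: z=[0.2934, -0.2379, 0.9259] o=[0.5335, 0.2360, 0.0201] → [0.0635, -0.1778, -0.0658, 0.2934, -0.2379, 0.9259]
V = J·q̇ = [0.3896, 0.6893, 0.4155, 0.1110, -0.0001, 1.4599]

0.3896 0.6893 0.4155 0.1110 -0.0001 1.4599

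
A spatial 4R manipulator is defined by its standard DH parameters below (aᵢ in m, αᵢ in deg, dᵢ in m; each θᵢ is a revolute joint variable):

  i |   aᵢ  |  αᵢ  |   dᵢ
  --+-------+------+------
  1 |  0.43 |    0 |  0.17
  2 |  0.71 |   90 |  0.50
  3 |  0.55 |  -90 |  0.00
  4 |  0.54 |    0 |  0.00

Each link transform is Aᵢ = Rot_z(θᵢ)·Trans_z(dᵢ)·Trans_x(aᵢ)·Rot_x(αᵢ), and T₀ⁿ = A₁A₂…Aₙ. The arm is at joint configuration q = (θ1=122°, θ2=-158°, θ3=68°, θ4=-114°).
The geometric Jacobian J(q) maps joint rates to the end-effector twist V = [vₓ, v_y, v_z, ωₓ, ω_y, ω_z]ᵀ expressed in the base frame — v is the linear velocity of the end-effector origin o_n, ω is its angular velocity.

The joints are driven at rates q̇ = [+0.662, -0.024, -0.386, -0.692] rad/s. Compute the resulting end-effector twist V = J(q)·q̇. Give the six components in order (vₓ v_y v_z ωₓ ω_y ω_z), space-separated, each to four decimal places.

0.4074 0.2231 -0.3643 0.7460 -0.0648 0.3788

o_n = [0.1567, -0.5245, 0.9763]
J₁: ẑ×o_n = [0.5245, 0.1567, -0.0000], ω = ẑ
J2: z=[0.0000, 0.0000, 1.0000] o=[-0.2279, 0.3647, 0.1700] → [0.8892, 0.3846, -0.0000, 0.0000, 0.0000, 1.0000]
J3: z=[-0.5878, -0.8090, 0.0000] o=[0.3465, -0.0527, 0.6700] → [-0.2478, 0.1800, 0.1238, -0.5878, -0.8090, 0.0000]
J4: z=[-0.7501, 0.5450, 0.3746] o=[0.5132, -0.1738, 1.1800] → [0.0204, -0.2863, 0.4574, -0.7501, 0.5450, 0.3746]
V = J·q̇ = [0.4074, 0.2231, -0.3643, 0.7460, -0.0648, 0.3788]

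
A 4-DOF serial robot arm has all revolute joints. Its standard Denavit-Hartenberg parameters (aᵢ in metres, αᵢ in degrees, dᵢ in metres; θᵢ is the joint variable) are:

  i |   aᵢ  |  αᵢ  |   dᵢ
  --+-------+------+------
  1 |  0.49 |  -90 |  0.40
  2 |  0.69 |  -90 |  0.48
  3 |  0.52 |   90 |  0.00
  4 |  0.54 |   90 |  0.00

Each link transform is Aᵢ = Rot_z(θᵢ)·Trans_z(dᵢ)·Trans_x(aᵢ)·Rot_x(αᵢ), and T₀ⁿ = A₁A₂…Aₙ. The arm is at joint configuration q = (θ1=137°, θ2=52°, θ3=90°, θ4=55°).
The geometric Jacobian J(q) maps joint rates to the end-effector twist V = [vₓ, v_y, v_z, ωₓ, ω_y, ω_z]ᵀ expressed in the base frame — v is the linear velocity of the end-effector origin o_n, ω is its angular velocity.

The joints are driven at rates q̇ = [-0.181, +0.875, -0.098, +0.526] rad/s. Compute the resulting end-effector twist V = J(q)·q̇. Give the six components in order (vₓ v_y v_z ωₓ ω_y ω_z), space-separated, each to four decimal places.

0.5370 -0.6788 -0.2311 -0.8901 -0.3664 -0.5352

o_n = [-0.1756, 0.6419, -0.4161]
J₁: ẑ×o_n = [-0.6419, -0.1756, 0.0000], ω = ẑ
J2: z=[-0.6820, -0.7314, 0.0000] o=[-0.3584, 0.3342, 0.4000] → [0.5968, -0.5566, -0.0762, -0.6820, -0.7314, 0.0000]
J3: z=[0.5763, -0.5374, -0.6157] o=[-0.9964, 0.2728, -0.1437] → [0.3736, -0.3484, 0.6538, 0.5763, -0.5374, -0.6157]
J4: z=[-0.4503, 0.4199, -0.7880] o=[-0.6418, 0.6532, -0.1437] → [-0.1232, -0.4900, -0.1907, -0.4503, 0.4199, -0.7880]
V = J·q̇ = [0.5370, -0.6788, -0.2311, -0.8901, -0.3664, -0.5352]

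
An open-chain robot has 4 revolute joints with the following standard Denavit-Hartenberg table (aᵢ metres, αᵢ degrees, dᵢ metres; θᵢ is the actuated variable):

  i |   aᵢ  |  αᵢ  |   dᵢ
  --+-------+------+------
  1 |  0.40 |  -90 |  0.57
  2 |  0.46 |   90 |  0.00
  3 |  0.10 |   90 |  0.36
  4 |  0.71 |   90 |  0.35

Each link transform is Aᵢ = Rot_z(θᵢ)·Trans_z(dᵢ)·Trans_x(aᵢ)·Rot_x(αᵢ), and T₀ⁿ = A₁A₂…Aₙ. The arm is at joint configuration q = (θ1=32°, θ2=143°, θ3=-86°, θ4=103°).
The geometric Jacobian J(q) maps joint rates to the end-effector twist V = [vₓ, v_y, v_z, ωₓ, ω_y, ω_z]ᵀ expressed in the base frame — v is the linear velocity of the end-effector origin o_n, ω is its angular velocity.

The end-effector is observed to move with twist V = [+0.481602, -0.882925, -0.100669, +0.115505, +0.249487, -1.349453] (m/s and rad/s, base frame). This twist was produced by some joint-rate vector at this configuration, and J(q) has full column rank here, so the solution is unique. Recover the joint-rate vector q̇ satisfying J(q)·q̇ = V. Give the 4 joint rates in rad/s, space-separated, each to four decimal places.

o_n = [0.7851, 0.5321, -0.3342]
J₁: ẑ×o_n = [-0.5321, 0.7851, 0.0000], ω = ẑ
J2: z=[-0.5299, 0.8480, 0.0000] o=[0.3392, 0.2120, 0.5700] → [-0.7668, -0.4792, -0.5478, -0.5299, 0.8480, 0.0000]
J3: z=[0.5104, 0.3189, -0.7986] o=[0.0277, 0.0173, 0.2932] → [0.2110, -0.2847, 0.0212, 0.5104, 0.3189, -0.7986]
J4: z=[0.7126, 0.3630, 0.6003] o=[0.2595, 0.0445, 0.0015] → [-0.4145, 0.5547, 0.1566, 0.7126, 0.3630, 0.6003]
q̇ = J⁺·V = [-0.5600, 0.1300, 0.7690, -0.2920]

-0.5600 0.1300 0.7690 -0.2920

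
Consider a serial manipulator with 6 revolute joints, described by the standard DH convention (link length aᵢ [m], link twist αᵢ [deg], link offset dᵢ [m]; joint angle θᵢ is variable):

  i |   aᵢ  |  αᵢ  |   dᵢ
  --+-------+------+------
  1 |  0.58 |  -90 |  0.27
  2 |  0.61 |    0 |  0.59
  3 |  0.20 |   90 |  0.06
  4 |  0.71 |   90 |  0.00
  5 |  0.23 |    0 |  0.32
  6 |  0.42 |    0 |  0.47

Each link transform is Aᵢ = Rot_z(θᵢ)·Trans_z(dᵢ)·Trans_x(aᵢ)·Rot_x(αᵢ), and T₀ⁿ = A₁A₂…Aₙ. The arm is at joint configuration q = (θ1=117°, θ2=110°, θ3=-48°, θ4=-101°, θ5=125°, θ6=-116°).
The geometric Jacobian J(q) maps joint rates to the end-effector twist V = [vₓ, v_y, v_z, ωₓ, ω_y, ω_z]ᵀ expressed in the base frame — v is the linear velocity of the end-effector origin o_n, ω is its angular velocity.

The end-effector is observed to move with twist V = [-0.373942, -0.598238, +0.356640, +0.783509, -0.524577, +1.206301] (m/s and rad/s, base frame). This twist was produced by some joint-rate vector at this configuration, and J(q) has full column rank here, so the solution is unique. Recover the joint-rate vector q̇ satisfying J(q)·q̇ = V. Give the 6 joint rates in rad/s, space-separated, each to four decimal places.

0.3910 0.2150 -0.8900 -0.3440 0.5820 0.5450

o_n = [0.0475, 0.2898, 0.4915]
J₁: ẑ×o_n = [-0.2898, 0.0475, 0.0000], ω = ẑ
J2: z=[-0.8910, -0.4540, 0.0000] o=[-0.2633, 0.5168, 0.2700] → [-0.1006, 0.1973, 0.3434, -0.8910, -0.4540, 0.0000]
J3: z=[-0.8910, -0.4540, 0.0000] o=[-0.6943, 0.0630, -0.3032] → [-0.3608, 0.7081, 0.1348, -0.8910, -0.4540, 0.0000]
J4: z=[-0.4008, 0.7867, 0.4695] o=[-0.7904, 0.1195, -0.4798] → [0.6842, 0.7827, -0.7275, -0.4008, 0.7867, 0.4695]
J5: z=[0.0392, -0.4972, 0.8667] o=[-0.1405, 0.3792, -0.3602] → [-0.3460, 0.1296, 0.0900, 0.0392, -0.4972, 0.8667]
J6: z=[0.0392, -0.4972, 0.8667] o=[-0.3242, 0.3200, -0.0166] → [-0.2264, 0.3023, 0.1837, 0.0392, -0.4972, 0.8667]
q̇ = J⁺·V = [0.3910, 0.2150, -0.8900, -0.3440, 0.5820, 0.5450]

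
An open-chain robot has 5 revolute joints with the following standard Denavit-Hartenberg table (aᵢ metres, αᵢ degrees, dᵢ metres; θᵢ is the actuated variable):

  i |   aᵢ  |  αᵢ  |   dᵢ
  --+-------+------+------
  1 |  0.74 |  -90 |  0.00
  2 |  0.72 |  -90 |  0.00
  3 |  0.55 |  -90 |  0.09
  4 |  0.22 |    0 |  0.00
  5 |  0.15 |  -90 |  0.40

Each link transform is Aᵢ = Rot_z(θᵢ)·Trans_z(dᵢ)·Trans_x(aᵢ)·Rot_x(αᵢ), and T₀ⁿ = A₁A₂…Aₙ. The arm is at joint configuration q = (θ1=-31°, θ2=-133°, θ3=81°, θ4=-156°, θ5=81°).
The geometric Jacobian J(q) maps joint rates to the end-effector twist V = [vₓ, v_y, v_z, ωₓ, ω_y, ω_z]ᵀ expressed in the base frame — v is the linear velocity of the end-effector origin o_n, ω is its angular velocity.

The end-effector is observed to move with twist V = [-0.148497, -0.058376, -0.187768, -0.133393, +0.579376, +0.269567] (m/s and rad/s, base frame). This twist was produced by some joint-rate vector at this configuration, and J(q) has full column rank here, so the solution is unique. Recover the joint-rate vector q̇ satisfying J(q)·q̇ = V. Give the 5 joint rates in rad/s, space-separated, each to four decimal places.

-0.5880 0.2840 0.2830 -0.7600 -0.1600

o_n = [0.3827, -0.7499, 0.5032]
J₁: ẑ×o_n = [0.7499, 0.3827, -0.0000], ω = ẑ
J2: z=[0.5150, 0.8572, 0.0000] o=[0.6343, -0.3811, 0.0000] → [0.4314, -0.2592, 0.0257, 0.5150, 0.8572, 0.0000]
J3: z=[0.6269, -0.3767, 0.6820] o=[0.2134, -0.1282, 0.5266] → [0.4327, 0.1301, -0.3259, 0.6269, -0.3767, 0.6820]
J4: z=[0.4968, -0.4810, -0.7223] o=[-0.0603, -0.5975, 0.6509] → [-0.0390, -0.2466, 0.1374, 0.4968, -0.4810, -0.7223]
J5: z=[0.4968, -0.4810, -0.7223] o=[0.1165, -0.4721, 0.6889] → [-0.1113, -0.1001, -0.0099, 0.4968, -0.4810, -0.7223]
q̇ = J⁺·V = [-0.5880, 0.2840, 0.2830, -0.7600, -0.1600]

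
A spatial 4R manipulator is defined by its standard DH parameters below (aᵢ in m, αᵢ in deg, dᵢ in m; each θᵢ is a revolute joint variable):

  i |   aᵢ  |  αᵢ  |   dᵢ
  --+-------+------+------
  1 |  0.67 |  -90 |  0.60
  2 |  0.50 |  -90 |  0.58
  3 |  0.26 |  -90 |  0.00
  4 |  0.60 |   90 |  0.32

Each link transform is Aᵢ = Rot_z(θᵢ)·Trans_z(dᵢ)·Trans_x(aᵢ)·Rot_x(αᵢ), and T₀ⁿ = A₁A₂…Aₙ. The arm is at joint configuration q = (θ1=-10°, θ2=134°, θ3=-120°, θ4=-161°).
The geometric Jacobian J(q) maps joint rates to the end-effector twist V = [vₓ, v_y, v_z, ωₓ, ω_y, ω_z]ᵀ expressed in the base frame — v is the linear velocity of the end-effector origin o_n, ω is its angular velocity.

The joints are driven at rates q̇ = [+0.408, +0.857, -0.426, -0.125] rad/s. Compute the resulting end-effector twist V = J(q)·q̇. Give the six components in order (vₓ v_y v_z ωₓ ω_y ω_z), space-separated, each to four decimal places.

-0.6101 0.2239 0.5840 0.5138 0.7162 0.1899

o_n = [-0.0330, 0.4870, 0.0661]
J₁: ẑ×o_n = [-0.4870, -0.0330, 0.0000], ω = ẑ
J2: z=[0.1736, 0.9848, 0.0000] o=[0.6598, -0.1163, 0.6000] → [-0.5257, 0.0927, 0.7871, 0.1736, 0.9848, 0.0000]
J3: z=[-0.7084, 0.1249, 0.6947] o=[0.4185, 0.5152, 0.2403] → [-0.0022, -0.4370, 0.0764, -0.7084, 0.1249, 0.6947]
J4: z=[-0.5056, 0.5969, -0.6230] o=[0.5465, 0.7212, 0.3338] → [-0.3057, 0.2257, 0.4643, -0.5056, 0.5969, -0.6230]
V = J·q̇ = [-0.6101, 0.2239, 0.5840, 0.5138, 0.7162, 0.1899]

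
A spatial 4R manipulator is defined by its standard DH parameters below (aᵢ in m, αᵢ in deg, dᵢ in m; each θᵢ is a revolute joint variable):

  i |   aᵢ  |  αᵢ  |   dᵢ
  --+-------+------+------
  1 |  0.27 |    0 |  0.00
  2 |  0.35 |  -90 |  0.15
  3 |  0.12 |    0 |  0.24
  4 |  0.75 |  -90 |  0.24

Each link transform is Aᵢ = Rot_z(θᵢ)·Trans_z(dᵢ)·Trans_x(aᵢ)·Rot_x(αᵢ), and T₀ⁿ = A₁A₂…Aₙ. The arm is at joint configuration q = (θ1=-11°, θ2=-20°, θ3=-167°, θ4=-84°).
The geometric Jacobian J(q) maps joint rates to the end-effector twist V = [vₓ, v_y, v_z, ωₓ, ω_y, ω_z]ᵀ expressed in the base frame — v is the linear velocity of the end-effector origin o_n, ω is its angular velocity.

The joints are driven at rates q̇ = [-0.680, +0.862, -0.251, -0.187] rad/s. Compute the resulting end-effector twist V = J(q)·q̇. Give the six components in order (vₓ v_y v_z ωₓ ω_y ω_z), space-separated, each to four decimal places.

0.1495 -0.2934 -0.1363 -0.2256 -0.3754 0.1820

o_n = [0.5027, 0.3656, -0.5321]
J₁: ẑ×o_n = [-0.3656, 0.5027, 0.0000], ω = ẑ
J2: z=[0.0000, 0.0000, 1.0000] o=[0.2650, -0.0515, 0.0000] → [-0.4172, 0.2377, 0.0000, 0.0000, 0.0000, 1.0000]
J3: z=[0.5150, 0.8572, 0.0000] o=[0.5650, -0.2318, 0.1500] → [-0.5847, 0.3513, 0.3611, 0.5150, 0.8572, 0.0000]
J4: z=[0.5150, 0.8572, 0.0000] o=[0.5884, 0.0342, 0.1770] → [-0.6079, 0.3652, 0.2442, 0.5150, 0.8572, 0.0000]
V = J·q̇ = [0.1495, -0.2934, -0.1363, -0.2256, -0.3754, 0.1820]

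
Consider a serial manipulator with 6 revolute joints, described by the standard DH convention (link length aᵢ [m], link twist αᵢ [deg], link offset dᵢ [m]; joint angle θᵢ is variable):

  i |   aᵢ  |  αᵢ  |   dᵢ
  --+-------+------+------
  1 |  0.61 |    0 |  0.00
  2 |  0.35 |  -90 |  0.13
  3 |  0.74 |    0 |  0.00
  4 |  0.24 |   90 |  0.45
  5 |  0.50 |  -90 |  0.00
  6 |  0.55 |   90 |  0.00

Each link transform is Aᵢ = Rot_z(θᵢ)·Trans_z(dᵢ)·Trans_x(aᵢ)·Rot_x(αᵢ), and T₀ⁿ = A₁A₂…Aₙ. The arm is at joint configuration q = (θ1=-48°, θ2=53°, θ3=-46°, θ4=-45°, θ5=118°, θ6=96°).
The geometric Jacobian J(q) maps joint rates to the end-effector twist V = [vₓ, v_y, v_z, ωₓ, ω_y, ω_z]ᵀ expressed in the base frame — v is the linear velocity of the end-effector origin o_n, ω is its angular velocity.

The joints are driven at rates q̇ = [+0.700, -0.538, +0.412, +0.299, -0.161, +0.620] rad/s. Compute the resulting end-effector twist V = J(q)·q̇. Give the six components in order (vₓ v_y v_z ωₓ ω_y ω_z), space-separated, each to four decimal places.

o_n = [1.7399, 0.5071, 0.7041]
J₁: ẑ×o_n = [-0.5071, 1.7399, 0.0000], ω = ẑ
J2: z=[0.0000, 0.0000, 1.0000] o=[0.4082, -0.4533, 0.0000] → [-0.9604, 1.3317, 0.0000, 0.0000, 0.0000, 1.0000]
J3: z=[-0.0872, 0.9962, 0.0000] o=[0.7568, -0.4228, 0.1300] → [0.5719, 0.0500, -1.0604, -0.0872, 0.9962, 0.0000]
J4: z=[-0.0872, 0.9962, 0.0000] o=[1.2689, -0.3780, 0.6623] → [0.0416, 0.0036, -0.5463, -0.0872, 0.9962, 0.0000]
J5: z=[-0.9960, -0.0871, -0.0175] o=[1.2255, 0.0699, 0.9023] → [0.0249, -0.2064, -0.3907, -0.9960, -0.0871, -0.0175]
J6: z=[0.0563, -0.4663, -0.8828] o=[1.1911, 0.5101, 0.6676] → [-0.0196, -0.4865, 0.2558, 0.0563, -0.4663, -0.8828]
V = J·q̇ = [0.3936, 0.2547, -0.3788, 0.1333, 0.4332, -0.3825]

0.3936 0.2547 -0.3788 0.1333 0.4332 -0.3825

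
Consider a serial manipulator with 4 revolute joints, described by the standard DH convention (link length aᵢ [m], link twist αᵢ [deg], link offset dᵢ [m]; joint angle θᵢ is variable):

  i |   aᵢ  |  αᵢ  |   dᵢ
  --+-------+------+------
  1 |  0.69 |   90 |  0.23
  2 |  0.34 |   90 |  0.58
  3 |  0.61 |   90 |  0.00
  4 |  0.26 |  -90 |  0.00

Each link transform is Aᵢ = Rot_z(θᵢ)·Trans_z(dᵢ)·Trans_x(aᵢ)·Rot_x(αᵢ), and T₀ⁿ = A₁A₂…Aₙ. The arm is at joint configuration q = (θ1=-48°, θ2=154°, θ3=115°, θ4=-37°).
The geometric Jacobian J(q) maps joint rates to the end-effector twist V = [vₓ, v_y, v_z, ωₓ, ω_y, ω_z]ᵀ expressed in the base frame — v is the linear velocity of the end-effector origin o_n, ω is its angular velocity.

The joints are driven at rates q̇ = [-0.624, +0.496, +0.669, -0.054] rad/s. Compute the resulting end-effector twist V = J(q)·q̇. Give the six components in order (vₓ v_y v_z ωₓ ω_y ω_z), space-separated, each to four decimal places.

o_n = [-0.5626, -1.3495, 0.0869]
J₁: ẑ×o_n = [1.3495, -0.5626, 0.0000], ω = ẑ
J2: z=[-0.7431, -0.6691, 0.0000] o=[0.4617, -0.5128, 0.2300] → [0.0957, -0.1063, -0.0636, -0.7431, -0.6691, 0.0000]
J3: z=[0.2933, -0.3258, 0.8988] o=[-0.1738, -0.6738, 0.3790] → [0.7025, -0.2637, -0.3248, 0.2933, -0.3258, 0.8988]
J4: z=[-0.8591, 0.3226, 0.3973] o=[-0.4296, -1.2159, 0.2660] → [-0.0047, -0.2067, 0.1576, -0.8591, 0.3226, 0.3973]
V = J·q̇ = [-0.3244, 0.1330, -0.2574, -0.1260, -0.5672, -0.0442]

-0.3244 0.1330 -0.2574 -0.1260 -0.5672 -0.0442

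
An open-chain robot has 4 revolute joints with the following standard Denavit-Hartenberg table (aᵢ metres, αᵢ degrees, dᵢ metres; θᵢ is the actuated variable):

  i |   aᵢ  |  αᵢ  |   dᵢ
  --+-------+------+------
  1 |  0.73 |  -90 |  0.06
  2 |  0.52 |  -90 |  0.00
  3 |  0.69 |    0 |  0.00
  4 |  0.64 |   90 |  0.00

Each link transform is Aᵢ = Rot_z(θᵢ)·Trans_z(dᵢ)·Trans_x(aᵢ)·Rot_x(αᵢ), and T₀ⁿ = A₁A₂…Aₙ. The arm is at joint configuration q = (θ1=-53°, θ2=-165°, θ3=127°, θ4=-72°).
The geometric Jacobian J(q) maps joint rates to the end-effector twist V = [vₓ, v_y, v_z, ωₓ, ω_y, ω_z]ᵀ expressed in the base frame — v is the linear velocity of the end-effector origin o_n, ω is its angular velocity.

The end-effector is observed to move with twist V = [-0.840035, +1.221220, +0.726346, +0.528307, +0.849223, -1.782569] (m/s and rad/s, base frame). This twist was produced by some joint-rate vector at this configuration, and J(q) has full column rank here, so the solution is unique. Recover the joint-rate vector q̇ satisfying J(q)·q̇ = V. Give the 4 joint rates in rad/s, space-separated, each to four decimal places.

-0.4380 0.9330 -0.7870 -0.6050

o_n = [-0.6937, -0.8662, 0.1821]
J₁: ẑ×o_n = [0.8662, -0.6937, 0.0000], ω = ẑ
J2: z=[0.7986, 0.6018, 0.0000] o=[0.4393, -0.5830, 0.0600] → [0.0735, -0.0975, 0.4558, 0.7986, 0.6018, 0.0000]
J3: z=[0.1558, -0.2067, 0.9659] o=[0.1370, -0.1819, 0.1946] → [0.6636, -0.8005, -0.2783, 0.1558, -0.2067, 0.9659]
J4: z=[0.1558, -0.2067, 0.9659] o=[-0.0617, -0.8338, 0.0871] → [0.0116, -0.6253, -0.1357, 0.1558, -0.2067, 0.9659]
q̇ = J⁺·V = [-0.4380, 0.9330, -0.7870, -0.6050]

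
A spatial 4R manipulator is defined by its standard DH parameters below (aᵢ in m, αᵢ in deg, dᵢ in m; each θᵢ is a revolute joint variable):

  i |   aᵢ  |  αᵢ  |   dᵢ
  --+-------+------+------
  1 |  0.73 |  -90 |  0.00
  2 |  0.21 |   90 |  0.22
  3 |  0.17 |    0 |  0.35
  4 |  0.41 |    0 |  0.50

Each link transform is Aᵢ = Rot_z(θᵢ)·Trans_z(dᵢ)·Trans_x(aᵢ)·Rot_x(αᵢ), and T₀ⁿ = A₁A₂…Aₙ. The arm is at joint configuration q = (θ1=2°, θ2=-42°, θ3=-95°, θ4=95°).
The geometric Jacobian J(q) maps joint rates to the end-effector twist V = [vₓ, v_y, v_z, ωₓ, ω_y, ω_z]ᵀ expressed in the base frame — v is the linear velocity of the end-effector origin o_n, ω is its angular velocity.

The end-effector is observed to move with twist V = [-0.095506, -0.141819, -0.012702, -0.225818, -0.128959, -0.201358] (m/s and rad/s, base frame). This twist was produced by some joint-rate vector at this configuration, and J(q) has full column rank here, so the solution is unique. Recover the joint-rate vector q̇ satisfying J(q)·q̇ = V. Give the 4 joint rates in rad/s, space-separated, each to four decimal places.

-0.4570 -0.1210 0.0150 0.3290

o_n = [0.6088, 0.0719, 1.0366]
J₁: ẑ×o_n = [-0.0719, 0.6088, 0.0000], ω = ẑ
J2: z=[-0.0349, 0.9994, 0.0000] o=[0.7296, 0.0255, 0.0000] → [1.0360, 0.0362, 0.1190, -0.0349, 0.9994, 0.0000]
J3: z=[-0.6687, -0.0234, 0.7431] o=[0.8778, 0.2508, 0.1405] → [0.1120, 0.3993, 0.1133, -0.6687, -0.0234, 0.7431]
J4: z=[-0.6687, -0.0234, 0.7431] o=[0.6387, 0.0730, 0.3907] → [-0.0143, 0.4098, 0.0000, -0.6687, -0.0234, 0.7431]
q̇ = J⁺·V = [-0.4570, -0.1210, 0.0150, 0.3290]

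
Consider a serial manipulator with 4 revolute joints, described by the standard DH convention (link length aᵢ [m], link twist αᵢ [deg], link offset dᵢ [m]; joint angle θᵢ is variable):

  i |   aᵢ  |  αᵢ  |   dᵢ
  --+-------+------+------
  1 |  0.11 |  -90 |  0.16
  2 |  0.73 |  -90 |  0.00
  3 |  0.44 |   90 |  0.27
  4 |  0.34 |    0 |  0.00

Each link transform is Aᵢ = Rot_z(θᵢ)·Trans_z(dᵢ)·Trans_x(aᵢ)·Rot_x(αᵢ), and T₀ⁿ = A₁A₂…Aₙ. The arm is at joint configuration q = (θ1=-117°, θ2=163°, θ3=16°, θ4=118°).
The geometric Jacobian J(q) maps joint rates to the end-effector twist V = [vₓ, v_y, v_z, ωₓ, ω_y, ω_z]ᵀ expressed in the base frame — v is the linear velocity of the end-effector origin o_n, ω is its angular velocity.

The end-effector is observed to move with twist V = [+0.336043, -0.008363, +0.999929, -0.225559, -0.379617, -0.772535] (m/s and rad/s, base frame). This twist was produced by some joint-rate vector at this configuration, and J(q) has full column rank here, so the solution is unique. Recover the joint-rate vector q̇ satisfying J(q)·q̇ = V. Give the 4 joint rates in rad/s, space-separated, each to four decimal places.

-0.1920 0.8490 -0.6840 -0.9130

o_n = [0.3908, 0.9373, 0.4131]
J₁: ẑ×o_n = [-0.9373, 0.3908, 0.0000], ω = ẑ
J2: z=[0.8910, -0.4540, 0.0000] o=[-0.0499, -0.0980, 0.1600] → [-0.1149, -0.2255, 1.1226, 0.8910, -0.4540, 0.0000]
J3: z=[0.1327, 0.2605, 0.9563] o=[0.2670, 0.5240, -0.0534] → [-0.2737, 0.0565, 0.0226, 0.1327, 0.2605, 0.9563]
J4: z=[0.9762, -0.2015, -0.0806] o=[0.3784, 1.0098, 0.0811] → [-0.0727, -0.3250, -0.0683, 0.9762, -0.2015, -0.0806]
q̇ = J⁺·V = [-0.1920, 0.8490, -0.6840, -0.9130]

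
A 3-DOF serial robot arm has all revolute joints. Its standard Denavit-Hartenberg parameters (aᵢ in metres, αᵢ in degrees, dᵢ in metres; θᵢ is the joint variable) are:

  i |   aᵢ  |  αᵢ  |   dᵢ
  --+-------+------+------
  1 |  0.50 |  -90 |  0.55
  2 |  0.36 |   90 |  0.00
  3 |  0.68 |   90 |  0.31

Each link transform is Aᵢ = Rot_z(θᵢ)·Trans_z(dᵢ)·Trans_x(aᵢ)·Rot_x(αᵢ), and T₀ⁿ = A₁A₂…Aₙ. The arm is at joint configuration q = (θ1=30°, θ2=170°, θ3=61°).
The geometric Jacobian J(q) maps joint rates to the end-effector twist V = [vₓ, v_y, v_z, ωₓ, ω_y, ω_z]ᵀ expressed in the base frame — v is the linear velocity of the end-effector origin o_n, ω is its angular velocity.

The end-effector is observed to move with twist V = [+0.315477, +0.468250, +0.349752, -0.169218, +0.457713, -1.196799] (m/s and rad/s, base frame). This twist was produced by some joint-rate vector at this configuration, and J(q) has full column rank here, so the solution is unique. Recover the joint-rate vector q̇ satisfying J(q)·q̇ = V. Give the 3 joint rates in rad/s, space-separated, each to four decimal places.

o_n = [-0.4059, 0.4524, 0.1249]
J₁: ẑ×o_n = [-0.4524, -0.4059, 0.0000], ω = ẑ
J2: z=[-0.5000, 0.8660, 0.0000] o=[0.4330, 0.2500, 0.5500] → [-0.3681, -0.2125, 0.6254, -0.5000, 0.8660, 0.0000]
J3: z=[0.1504, 0.0868, -0.9848] o=[0.1260, 0.0727, 0.4875] → [0.3424, 0.5784, 0.1033, 0.1504, 0.0868, -0.9848]
q̇ = J⁺·V = [-0.7300, 0.4810, 0.4740]

-0.7300 0.4810 0.4740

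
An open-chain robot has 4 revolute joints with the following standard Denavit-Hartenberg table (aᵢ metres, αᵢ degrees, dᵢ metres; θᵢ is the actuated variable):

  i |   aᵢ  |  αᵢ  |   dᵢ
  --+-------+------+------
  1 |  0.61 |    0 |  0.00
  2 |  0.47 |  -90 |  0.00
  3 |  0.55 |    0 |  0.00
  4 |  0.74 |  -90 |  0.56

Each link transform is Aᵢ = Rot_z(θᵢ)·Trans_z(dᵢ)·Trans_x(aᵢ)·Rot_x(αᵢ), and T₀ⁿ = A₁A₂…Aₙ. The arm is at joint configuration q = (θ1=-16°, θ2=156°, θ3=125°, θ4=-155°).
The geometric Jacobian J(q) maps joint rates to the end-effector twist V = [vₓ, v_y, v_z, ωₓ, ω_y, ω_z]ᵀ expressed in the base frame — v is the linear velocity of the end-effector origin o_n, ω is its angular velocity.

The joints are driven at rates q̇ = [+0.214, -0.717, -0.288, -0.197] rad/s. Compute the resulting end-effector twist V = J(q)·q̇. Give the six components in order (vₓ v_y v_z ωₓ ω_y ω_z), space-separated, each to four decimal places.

0.1154 0.5811 0.2200 0.3118 0.3715 -0.5030

o_n = [-0.3829, -0.0859, -0.0805]
J₁: ẑ×o_n = [0.0859, -0.3829, 0.0000], ω = ẑ
J2: z=[0.0000, 0.0000, 1.0000] o=[0.5864, -0.1681, 0.0000] → [-0.0823, -0.9693, 0.0000, 0.0000, 0.0000, 1.0000]
J3: z=[-0.6428, -0.7660, 0.0000] o=[0.2263, 0.1340, 0.0000] → [0.0617, -0.0518, -0.3254, -0.6428, -0.7660, 0.0000]
J4: z=[-0.6428, -0.7660, 0.0000] o=[0.4680, -0.0688, -0.4505] → [-0.2834, 0.2378, -0.6409, -0.6428, -0.7660, 0.0000]
V = J·q̇ = [0.1154, 0.5811, 0.2200, 0.3118, 0.3715, -0.5030]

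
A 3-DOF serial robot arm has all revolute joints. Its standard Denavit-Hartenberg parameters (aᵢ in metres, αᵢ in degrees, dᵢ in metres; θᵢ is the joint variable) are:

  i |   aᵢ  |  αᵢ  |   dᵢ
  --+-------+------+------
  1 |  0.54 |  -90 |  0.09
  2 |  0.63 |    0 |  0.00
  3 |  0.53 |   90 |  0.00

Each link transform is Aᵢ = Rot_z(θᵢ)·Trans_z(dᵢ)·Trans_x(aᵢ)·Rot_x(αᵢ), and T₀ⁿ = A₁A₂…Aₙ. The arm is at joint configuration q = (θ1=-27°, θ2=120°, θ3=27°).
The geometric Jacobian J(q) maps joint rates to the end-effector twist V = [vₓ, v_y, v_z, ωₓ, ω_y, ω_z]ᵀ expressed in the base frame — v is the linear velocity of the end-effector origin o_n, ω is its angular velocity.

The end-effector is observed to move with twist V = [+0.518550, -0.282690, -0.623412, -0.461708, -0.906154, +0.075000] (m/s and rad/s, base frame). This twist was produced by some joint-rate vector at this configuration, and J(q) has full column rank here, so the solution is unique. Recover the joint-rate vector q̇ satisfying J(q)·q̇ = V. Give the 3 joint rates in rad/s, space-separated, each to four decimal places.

o_n = [-0.1956, 0.0996, -0.7443]
J₁: ẑ×o_n = [-0.0996, -0.1956, 0.0000], ω = ẑ
J2: z=[0.4540, 0.8910, 0.0000] o=[0.4811, -0.2452, 0.0900] → [-0.7433, 0.3787, 0.7595, 0.4540, 0.8910, 0.0000]
J3: z=[0.4540, 0.8910, 0.0000] o=[0.2005, -0.1021, -0.4556] → [-0.2572, 0.1310, 0.4445, 0.4540, 0.8910, 0.0000]
q̇ = J⁺·V = [0.0750, -0.5440, -0.4730]

0.0750 -0.5440 -0.4730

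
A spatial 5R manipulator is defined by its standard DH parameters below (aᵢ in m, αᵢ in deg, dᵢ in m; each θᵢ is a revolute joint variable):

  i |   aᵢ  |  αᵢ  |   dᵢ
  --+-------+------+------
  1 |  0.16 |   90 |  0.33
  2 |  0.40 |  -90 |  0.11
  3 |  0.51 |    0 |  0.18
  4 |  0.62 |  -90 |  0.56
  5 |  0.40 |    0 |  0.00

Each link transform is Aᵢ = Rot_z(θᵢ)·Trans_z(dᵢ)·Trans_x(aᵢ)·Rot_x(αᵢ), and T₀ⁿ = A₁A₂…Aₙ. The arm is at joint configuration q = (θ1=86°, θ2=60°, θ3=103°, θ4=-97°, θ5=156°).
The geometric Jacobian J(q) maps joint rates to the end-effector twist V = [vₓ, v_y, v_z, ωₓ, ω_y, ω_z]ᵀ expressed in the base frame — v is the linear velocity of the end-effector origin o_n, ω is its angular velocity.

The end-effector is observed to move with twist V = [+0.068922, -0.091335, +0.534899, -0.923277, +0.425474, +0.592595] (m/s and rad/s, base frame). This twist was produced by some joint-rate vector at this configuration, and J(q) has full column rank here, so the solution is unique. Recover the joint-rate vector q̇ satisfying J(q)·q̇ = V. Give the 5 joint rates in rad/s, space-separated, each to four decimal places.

0.8730 -0.3530 -0.9700 0.5180 0.6010

o_n = [-0.4175, -0.0417, 1.0850]
J₁: ẑ×o_n = [0.0417, -0.4175, 0.0000], ω = ẑ
J2: z=[0.9976, -0.0698, 0.0000] o=[0.0112, 0.1596, 0.3300] → [-0.0527, -0.7531, -0.2307, 0.9976, -0.0698, 0.0000]
J3: z=[-0.0604, -0.8639, 0.5000] o=[0.1348, 0.3514, 0.6764] → [-0.1564, -0.2515, -0.4534, -0.0604, -0.8639, 0.5000]
J4: z=[-0.0604, -0.8639, 0.5000] o=[-0.3757, 0.1734, 0.6671] → [-0.2535, 0.0044, -0.0230, -0.0604, -0.8639, 0.5000]
J5: z=[-0.9957, 0.0172, -0.0905] o=[-0.4527, 0.0017, 1.4810] → [-0.0108, -0.3976, 0.0426, -0.9957, 0.0172, -0.0905]
q̇ = J⁺·V = [0.8730, -0.3530, -0.9700, 0.5180, 0.6010]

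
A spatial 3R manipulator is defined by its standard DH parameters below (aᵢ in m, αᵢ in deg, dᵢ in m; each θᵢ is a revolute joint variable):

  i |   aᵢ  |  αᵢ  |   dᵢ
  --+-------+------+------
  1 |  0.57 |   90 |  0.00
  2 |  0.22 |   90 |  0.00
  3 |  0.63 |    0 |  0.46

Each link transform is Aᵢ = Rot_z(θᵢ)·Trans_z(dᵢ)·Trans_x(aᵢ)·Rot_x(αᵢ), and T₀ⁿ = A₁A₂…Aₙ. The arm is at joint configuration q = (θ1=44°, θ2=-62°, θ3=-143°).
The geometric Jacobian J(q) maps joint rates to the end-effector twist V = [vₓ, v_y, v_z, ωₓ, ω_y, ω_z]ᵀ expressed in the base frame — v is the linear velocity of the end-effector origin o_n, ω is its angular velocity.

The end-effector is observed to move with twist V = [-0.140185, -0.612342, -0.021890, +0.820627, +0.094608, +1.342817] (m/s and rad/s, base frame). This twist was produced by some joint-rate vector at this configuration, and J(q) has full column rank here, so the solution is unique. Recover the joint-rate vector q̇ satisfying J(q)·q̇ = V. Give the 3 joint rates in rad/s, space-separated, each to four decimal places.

0.9940 0.5020 -0.7430

o_n = [-0.2411, 0.2942, 0.0340]
J₁: ẑ×o_n = [-0.2942, -0.2411, 0.0000], ω = ẑ
J2: z=[0.6947, -0.7193, 0.0000] o=[0.4100, 0.3960, 0.0000] → [-0.0245, -0.0236, -0.5391, 0.6947, -0.7193, 0.0000]
J3: z=[-0.6351, -0.6133, -0.4695] o=[0.4843, 0.4677, -0.1942] → [-0.2215, 0.4856, -0.3348, -0.6351, -0.6133, -0.4695]
q̇ = J⁺·V = [0.9940, 0.5020, -0.7430]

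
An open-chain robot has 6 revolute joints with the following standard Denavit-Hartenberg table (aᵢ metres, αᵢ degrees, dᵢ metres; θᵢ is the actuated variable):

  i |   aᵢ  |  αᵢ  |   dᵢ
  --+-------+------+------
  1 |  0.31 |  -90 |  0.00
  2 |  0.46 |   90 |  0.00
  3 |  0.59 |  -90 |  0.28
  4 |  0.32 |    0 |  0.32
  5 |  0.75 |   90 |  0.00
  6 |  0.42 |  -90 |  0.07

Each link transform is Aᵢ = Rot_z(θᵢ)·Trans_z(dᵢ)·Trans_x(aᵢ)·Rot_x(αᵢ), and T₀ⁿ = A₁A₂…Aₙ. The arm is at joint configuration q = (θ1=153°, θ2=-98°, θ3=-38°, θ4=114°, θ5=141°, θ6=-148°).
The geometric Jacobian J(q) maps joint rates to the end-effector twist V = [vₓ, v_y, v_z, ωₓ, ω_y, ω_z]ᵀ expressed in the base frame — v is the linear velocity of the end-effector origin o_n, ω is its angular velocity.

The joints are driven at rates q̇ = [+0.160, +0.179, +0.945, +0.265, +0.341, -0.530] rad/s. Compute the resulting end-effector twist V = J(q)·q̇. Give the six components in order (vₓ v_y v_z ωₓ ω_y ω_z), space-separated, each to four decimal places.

-0.1942 -0.2297 0.4226 0.8962 -0.8397 0.7783

o_n = [0.1717, 0.0269, 0.6928]
J₁: ẑ×o_n = [-0.0269, 0.1717, 0.0000], ω = ẑ
J2: z=[-0.4540, -0.8910, 0.0000] o=[-0.2762, 0.1407, 0.0000] → [-0.6173, 0.3145, 0.4507, -0.4540, -0.8910, 0.0000]
J3: z=[0.8823, -0.4496, -0.1392] o=[-0.2192, 0.1117, 0.4555] → [-0.1184, -0.2637, 0.1010, 0.8823, -0.4496, -0.1392]
J4: z=[-0.2814, -0.7410, 0.6097] o=[0.2504, 0.2801, 0.8770] → [0.2908, -0.0998, 0.0129, -0.2814, -0.7410, 0.6097]
J5: z=[-0.2814, -0.7410, 0.6097] o=[-0.1466, 0.1094, 1.0112] → [0.2863, 0.1045, 0.2591, -0.2814, -0.7410, 0.6097]
J6: z=[-0.5927, -0.3654, -0.7177] o=[0.4193, -0.3131, 0.7589] → [0.2682, 0.1386, -0.2920, -0.5927, -0.3654, -0.7177]
V = J·q̇ = [-0.1942, -0.2297, 0.4226, 0.8962, -0.8397, 0.7783]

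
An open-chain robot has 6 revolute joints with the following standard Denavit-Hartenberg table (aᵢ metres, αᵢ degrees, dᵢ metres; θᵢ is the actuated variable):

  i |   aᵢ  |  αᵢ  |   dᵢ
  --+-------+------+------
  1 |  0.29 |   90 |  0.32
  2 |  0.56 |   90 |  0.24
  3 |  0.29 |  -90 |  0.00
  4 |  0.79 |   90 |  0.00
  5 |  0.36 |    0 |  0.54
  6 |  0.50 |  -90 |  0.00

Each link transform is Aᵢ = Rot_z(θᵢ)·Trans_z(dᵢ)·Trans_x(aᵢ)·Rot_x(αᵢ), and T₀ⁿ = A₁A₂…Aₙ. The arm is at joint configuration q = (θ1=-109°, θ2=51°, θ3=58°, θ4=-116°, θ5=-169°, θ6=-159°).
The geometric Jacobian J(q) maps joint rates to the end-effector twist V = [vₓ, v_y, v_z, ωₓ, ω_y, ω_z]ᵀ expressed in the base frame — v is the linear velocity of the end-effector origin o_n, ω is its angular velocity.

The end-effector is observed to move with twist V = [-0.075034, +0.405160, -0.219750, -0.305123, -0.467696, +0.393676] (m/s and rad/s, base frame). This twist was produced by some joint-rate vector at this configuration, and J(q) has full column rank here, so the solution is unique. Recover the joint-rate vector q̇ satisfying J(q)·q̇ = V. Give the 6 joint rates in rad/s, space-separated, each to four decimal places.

-0.6000 -0.4920 -0.7520 -0.6110 -0.3430 -0.9060

o_n = [-0.1148, -0.7684, 0.0522]
J₁: ẑ×o_n = [0.7684, -0.1148, 0.0000], ω = ẑ
J2: z=[-0.9455, 0.3256, 0.0000] o=[-0.0944, -0.2742, 0.3200] → [-0.0872, -0.2532, 0.4739, -0.9455, 0.3256, 0.0000]
J3: z=[-0.2530, -0.7348, -0.6293] o=[-0.4361, -0.5293, 0.7552] → [0.3661, -0.3801, 0.2966, -0.2530, -0.7348, -0.6293]
J4: z=[-0.3273, 0.6771, -0.6591] o=[-0.7001, -0.5407, 0.8746] → [-0.7070, -0.6549, -0.3218, -0.3273, 0.6771, -0.6591]
J5: z=[0.9292, 0.3574, -0.0943] o=[-0.5645, -1.0488, 0.2852] → [-0.0568, 0.1741, 0.0999, 0.9292, 0.3574, -0.0943]
J6: z=[0.9292, 0.3574, -0.0943] o=[-0.1009, -0.6750, 0.5432] → [-0.1843, 0.4576, -0.0818, 0.9292, 0.3574, -0.0943]
q̇ = J⁺·V = [-0.6000, -0.4920, -0.7520, -0.6110, -0.3430, -0.9060]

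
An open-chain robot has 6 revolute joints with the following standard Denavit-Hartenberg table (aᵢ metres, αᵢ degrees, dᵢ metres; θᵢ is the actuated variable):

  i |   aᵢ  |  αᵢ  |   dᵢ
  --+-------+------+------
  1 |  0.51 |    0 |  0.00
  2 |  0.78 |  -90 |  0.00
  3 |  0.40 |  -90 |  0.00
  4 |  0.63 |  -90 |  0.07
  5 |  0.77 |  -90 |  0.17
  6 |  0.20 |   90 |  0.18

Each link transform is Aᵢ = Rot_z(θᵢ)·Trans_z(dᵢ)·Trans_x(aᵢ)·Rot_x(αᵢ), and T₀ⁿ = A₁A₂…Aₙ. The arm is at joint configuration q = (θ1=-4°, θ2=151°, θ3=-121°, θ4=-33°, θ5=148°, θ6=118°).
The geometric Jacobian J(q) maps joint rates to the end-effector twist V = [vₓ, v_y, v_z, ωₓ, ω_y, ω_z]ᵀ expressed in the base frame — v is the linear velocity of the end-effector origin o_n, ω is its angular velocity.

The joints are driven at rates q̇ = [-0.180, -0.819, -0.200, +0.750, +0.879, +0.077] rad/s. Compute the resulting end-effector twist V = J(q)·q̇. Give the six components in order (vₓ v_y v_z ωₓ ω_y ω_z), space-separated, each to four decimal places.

o_n = [0.1178, 0.2369, 0.2421]
J₁: ẑ×o_n = [-0.2369, 0.1178, 0.0000], ω = ẑ
J2: z=[0.0000, 0.0000, 1.0000] o=[0.5088, -0.0356, 0.0000] → [-0.2725, -0.3910, 0.0000, 0.0000, 0.0000, 1.0000]
J3: z=[-0.5446, -0.8387, 0.0000] o=[-0.1454, 0.3892, 0.0000] → [-0.2030, 0.1318, 0.3037, -0.5446, -0.8387, 0.0000]
J4: z=[-0.7189, 0.4668, 0.5150] o=[0.0274, 0.2770, 0.3429] → [-0.0264, -0.0259, -0.0134, -0.7189, 0.4668, 0.5150]
J5: z=[0.6920, 0.5506, 0.4668] o=[0.0184, -0.1263, 0.8318] → [-0.4943, 0.4545, 0.1966, 0.6920, 0.5506, 0.4668]
J6: z=[-0.6444, 0.7626, 0.0558] o=[0.3865, 0.2287, 0.2316] → [0.0075, -0.0083, 0.1997, -0.6444, 0.7626, 0.0558]
V = J·q̇ = [-0.1472, 0.6521, 0.1174, 0.1284, 1.0606, -0.1981]

-0.1472 0.6521 0.1174 0.1284 1.0606 -0.1981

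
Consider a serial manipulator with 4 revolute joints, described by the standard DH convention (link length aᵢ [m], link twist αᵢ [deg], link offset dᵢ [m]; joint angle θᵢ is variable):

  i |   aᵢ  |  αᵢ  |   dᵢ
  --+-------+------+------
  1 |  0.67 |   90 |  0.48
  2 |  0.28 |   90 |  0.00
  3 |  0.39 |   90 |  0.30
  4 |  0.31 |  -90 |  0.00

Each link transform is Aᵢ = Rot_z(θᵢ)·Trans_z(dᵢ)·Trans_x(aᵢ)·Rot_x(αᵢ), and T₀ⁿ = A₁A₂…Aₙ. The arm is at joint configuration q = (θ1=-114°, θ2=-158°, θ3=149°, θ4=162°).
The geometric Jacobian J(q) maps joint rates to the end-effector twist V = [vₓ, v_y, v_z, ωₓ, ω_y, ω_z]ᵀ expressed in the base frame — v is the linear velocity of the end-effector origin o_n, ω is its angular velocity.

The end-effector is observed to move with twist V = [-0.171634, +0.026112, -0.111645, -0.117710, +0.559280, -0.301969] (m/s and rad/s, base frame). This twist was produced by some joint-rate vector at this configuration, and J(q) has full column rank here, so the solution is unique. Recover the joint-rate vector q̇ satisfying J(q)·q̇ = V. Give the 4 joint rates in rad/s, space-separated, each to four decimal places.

o_n = [-0.1822, -0.2886, 0.7726]
J₁: ẑ×o_n = [0.2886, -0.1822, 0.0000], ω = ẑ
J2: z=[-0.9135, 0.4067, 0.0000] o=[-0.2725, -0.6121, 0.4800] → [0.1190, 0.2673, -0.3322, -0.9135, 0.4067, 0.0000]
J3: z=[0.1524, 0.3422, 0.9272] o=[-0.1669, -0.3749, 0.3751] → [0.0560, -0.0747, 0.0184, 0.1524, 0.3422, 0.9272]
J4: z=[-0.5888, 0.7849, -0.1929] o=[-0.4308, -0.4737, 0.7785] → [0.0311, -0.0514, -0.3041, -0.5888, 0.7849, -0.1929]
q̇ = J⁺·V = [-0.7070, -0.1270, 0.5490, 0.5390]

-0.7070 -0.1270 0.5490 0.5390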